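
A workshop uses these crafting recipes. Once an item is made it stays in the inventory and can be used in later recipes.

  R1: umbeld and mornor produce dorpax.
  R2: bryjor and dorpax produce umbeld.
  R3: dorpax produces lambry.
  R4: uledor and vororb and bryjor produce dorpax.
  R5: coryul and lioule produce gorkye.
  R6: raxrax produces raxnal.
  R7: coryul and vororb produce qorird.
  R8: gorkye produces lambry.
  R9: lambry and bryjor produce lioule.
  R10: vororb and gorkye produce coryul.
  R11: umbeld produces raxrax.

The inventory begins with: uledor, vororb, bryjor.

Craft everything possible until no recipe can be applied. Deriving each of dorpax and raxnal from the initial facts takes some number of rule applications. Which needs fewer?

dorpax

dorpax: Using R4, uledor, vororb, and bryjor make dorpax. [1 rule application]
raxnal: Using R4, uledor, vororb, and bryjor make dorpax. bryjor and dorpax → umbeld (R2). Using R11, umbeld makes raxrax. Using R6, raxrax makes raxnal. [4 rule applications]
dorpax needs fewer.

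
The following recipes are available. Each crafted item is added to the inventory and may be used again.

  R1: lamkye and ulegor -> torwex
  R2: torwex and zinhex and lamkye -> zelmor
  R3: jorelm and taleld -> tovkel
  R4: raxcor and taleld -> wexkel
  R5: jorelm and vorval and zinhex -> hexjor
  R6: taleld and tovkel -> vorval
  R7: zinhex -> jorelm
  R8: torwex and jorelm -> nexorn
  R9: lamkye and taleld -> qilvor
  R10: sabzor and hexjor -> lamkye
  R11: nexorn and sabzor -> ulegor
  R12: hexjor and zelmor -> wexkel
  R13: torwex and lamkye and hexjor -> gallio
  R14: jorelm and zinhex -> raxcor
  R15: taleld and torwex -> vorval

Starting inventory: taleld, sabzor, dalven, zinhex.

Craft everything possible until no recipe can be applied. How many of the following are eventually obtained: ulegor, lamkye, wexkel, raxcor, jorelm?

4

Using R7, zinhex makes jorelm.
Using R3, jorelm and taleld make tovkel.
jorelm and zinhex -> raxcor (R14).
taleld and tovkel -> vorval (R6).
Using R4, raxcor and taleld make wexkel.
Using R5, jorelm, vorval, and zinhex make hexjor.
sabzor and hexjor -> lamkye (R10).
ulegor would need nexorn and sabzor (R11), but nexorn is never obtained.
lamkye: reached.
wexkel: reached.
raxcor: reached.
jorelm: reached.
Reached: lamkye, wexkel, raxcor, and jorelm — 4 of the 5.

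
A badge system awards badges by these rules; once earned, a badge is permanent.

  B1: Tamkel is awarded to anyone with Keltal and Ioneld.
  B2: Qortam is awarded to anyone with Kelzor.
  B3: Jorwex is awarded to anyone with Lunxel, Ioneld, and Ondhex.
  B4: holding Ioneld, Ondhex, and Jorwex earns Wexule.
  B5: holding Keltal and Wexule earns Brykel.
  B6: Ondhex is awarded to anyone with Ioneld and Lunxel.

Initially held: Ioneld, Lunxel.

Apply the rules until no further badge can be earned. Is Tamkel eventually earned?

No

Tamkel would need Keltal and Ioneld (B1), but Keltal is never earned.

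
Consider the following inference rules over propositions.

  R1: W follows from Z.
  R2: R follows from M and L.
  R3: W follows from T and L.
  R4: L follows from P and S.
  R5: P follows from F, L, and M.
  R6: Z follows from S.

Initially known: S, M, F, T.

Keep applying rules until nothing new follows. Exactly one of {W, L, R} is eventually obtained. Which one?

W

S holds, so Z follows (R6).
Z holds, so W follows (R1).
L would need P and S (R4), but P is never established. R would need M and L (R2), but L is never established.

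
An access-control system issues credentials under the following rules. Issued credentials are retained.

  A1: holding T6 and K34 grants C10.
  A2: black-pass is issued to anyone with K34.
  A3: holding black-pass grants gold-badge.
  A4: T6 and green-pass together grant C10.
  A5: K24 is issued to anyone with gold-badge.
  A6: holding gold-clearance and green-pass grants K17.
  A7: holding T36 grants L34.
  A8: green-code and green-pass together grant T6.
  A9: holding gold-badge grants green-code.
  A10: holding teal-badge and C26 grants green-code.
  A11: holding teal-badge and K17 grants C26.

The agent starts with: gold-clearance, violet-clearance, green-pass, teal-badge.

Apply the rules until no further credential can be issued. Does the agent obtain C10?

Holding gold-clearance and green-pass grants K17 (A6).
Holding teal-badge and K17 grants C26 (A11).
Holding teal-badge and C26 grants green-code (A10).
Holding green-code and green-pass grants T6 (A8).
Holding T6 and green-pass grants C10 (A4).

Yes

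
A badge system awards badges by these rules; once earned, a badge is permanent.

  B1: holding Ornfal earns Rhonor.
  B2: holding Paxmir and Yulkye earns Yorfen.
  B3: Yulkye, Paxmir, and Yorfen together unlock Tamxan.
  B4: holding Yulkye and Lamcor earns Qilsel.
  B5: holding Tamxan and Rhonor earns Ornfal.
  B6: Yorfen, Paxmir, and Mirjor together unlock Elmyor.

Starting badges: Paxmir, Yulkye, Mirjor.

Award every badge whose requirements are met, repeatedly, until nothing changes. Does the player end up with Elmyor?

With Paxmir and Yulkye, Yorfen is earned (B2).
With Yorfen, Paxmir, and Mirjor, Elmyor is earned (B6).

Yes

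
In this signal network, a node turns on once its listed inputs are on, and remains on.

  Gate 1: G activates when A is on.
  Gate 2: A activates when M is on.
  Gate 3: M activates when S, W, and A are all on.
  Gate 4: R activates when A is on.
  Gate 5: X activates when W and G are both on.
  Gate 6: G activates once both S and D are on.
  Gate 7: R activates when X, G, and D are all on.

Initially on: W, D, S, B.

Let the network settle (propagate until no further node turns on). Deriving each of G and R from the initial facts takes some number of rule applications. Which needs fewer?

G

G: Gate 6: S and D on → G on. [1 rule application]
R: S and D are on, so G activates (Gate 6). Gate 5: W and G on → X on. X, G, and D are on, so R activates (Gate 7). [3 rule applications]
G needs fewer.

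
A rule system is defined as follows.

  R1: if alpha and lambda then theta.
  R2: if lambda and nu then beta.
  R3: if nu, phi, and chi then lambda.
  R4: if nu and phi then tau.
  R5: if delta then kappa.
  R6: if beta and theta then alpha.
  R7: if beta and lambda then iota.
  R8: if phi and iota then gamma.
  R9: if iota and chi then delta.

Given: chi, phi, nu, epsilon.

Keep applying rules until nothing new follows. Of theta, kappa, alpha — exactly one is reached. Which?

nu, phi, and chi hold, so lambda follows (R3).
From lambda and nu, R2 gives beta.
From beta and lambda, R7 gives iota.
From iota and chi, R9 gives delta.
delta holds, so kappa follows (R5).
alpha would need beta and theta (R6), but theta is never established. theta would need alpha and lambda (R1), but alpha is never established.

kappa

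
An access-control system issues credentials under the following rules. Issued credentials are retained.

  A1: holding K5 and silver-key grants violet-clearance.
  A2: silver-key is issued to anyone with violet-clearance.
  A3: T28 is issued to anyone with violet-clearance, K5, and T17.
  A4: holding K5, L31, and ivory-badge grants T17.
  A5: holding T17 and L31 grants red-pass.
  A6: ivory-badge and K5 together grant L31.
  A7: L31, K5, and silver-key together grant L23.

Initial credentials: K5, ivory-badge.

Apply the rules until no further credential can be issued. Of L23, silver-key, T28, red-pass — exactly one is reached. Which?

red-pass

Holding ivory-badge and K5 grants L31 (A6).
Holding K5, L31, and ivory-badge grants T17 (A4).
Holding T17 and L31 grants red-pass (A5).
L23 would need L31, K5, and silver-key (A7), but silver-key is never granted. silver-key would need violet-clearance (A2), but violet-clearance is never granted. T28 would need violet-clearance, K5, and T17 (A3), but violet-clearance is never granted.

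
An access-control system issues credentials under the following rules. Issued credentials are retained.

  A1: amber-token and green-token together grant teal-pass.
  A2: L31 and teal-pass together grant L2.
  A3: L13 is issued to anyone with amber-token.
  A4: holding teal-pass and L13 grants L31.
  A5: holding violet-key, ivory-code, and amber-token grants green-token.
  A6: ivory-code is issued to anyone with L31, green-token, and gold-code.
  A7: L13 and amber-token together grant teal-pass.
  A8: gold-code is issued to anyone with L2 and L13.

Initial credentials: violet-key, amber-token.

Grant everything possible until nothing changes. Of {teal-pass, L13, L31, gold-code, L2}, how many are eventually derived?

Holding amber-token grants L13 (A3).
Holding L13 and amber-token grants teal-pass (A7).
Holding teal-pass and L13 grants L31 (A4).
Holding L31 and teal-pass grants L2 (A2).
Holding L2 and L13 grants gold-code (A8).
teal-pass: reached.
L13: reached.
L31: reached.
gold-code: reached.
L2: reached.
All 5 are reached.

5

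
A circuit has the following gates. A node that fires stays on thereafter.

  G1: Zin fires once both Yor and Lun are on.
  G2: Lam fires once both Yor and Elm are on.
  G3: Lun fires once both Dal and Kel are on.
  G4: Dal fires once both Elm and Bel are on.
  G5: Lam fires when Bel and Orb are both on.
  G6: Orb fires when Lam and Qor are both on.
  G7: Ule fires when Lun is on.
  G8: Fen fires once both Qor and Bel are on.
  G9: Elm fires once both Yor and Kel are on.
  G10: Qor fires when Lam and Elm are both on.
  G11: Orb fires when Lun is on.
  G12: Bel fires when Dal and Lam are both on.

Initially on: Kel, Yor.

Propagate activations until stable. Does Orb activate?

Yes

Yor and Kel are on, so Elm fires (G9).
G2: Yor and Elm on → Lam on.
G10: Lam and Elm on → Qor on.
G6: Lam and Qor on → Orb on.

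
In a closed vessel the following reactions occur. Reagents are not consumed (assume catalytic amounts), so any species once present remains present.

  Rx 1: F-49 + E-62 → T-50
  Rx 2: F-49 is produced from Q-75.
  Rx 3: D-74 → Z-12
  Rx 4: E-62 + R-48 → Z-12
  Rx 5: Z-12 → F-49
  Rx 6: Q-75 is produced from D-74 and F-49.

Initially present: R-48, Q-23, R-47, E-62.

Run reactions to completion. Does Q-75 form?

Q-75 would need D-74 and F-49 (Rx 6), but D-74 never forms.

No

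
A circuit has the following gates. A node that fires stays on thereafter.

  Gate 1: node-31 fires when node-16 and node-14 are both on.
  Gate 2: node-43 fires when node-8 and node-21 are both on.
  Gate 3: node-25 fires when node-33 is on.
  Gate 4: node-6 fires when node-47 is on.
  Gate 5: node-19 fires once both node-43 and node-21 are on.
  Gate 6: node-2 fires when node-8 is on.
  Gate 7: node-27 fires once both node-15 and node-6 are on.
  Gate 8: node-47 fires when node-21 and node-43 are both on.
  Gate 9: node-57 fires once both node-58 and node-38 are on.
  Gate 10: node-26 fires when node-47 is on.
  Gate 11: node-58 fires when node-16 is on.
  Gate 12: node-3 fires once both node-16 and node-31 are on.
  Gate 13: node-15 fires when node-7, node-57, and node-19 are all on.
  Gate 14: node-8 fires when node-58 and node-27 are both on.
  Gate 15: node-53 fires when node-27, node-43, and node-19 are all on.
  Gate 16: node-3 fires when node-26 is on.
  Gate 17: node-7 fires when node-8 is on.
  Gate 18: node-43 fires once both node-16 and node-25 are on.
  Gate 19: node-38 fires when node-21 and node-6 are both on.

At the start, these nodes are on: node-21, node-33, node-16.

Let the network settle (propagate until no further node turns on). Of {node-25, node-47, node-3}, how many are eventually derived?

3

node-33 is on, so node-25 fires (Gate 3).
Gate 18: node-16 and node-25 on → node-43 on.
node-21 and node-43 are on, so node-47 fires (Gate 8).
Gate 10: node-47 on → node-26 on.
Gate 16: node-26 on → node-3 on.
node-25: reached.
node-47: reached.
node-3: reached.
All 3 are reached.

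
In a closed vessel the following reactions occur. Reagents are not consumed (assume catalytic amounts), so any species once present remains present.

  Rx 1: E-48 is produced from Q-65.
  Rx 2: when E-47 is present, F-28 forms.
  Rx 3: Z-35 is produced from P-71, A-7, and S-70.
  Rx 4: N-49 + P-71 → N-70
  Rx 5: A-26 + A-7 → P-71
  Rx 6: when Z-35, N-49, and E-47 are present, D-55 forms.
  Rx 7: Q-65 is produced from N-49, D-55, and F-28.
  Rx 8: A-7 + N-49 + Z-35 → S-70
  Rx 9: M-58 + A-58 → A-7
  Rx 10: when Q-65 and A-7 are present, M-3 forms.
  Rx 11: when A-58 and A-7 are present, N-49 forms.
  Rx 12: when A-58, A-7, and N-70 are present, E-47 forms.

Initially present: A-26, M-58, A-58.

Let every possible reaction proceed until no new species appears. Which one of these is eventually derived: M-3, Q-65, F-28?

M-58 and A-58 present → A-7 forms (Rx 9).
A-58 and A-7 present → N-49 forms (Rx 11).
A-26 and A-7 present → P-71 forms (Rx 5).
N-49 and P-71 present → N-70 forms (Rx 4).
A-58, A-7, and N-70 present → E-47 forms (Rx 12).
E-47 present → F-28 forms (Rx 2).
Q-65 would need N-49, D-55, and F-28 (Rx 7), but D-55 never forms. M-3 would need Q-65 and A-7 (Rx 10), but Q-65 never forms.

F-28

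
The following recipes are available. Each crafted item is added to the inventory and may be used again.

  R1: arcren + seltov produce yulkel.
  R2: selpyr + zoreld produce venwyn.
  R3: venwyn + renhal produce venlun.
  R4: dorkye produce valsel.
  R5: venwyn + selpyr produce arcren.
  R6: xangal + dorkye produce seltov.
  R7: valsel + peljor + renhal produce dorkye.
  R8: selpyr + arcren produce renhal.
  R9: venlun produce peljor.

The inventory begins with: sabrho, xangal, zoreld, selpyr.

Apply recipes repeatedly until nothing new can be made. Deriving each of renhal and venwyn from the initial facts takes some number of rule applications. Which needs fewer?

venwyn

venwyn: Using R2, selpyr and zoreld make venwyn. [1 rule application]
renhal: Using R2, selpyr and zoreld make venwyn. venwyn + selpyr → arcren (R5). Using R8, selpyr and arcren make renhal. [3 rule applications]
venwyn needs fewer.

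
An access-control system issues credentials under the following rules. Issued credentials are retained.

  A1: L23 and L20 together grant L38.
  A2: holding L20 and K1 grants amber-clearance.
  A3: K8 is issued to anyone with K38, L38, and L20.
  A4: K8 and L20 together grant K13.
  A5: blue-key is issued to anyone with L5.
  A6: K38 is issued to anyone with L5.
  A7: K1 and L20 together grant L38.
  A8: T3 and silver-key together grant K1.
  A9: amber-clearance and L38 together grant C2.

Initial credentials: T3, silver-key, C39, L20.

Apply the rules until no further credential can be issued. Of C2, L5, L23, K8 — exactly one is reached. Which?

Holding T3 and silver-key grants K1 (A8).
Holding K1 and L20 grants L38 (A7).
Holding L20 and K1 grants amber-clearance (A2).
Holding amber-clearance and L38 grants C2 (A9).
No rule produces L23, and it is not given. No rule produces L5, and it is not given. K8 would need K38, L38, and L20 (A3), but K38 is never granted.

C2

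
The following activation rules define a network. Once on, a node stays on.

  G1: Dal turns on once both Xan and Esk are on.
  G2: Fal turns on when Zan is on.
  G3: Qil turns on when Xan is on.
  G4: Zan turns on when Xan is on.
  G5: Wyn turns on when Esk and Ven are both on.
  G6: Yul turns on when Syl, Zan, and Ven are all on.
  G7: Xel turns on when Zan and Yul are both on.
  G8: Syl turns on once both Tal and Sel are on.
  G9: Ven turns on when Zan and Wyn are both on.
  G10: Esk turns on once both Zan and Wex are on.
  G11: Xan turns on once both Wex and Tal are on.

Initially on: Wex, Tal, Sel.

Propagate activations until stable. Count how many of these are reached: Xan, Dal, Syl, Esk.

Wex and Tal are on, so Xan turns on (G11).
Tal and Sel are on, so Syl turns on (G8).
G4: Xan on → Zan on.
Zan and Wex are on, so Esk turns on (G10).
Xan and Esk are on, so Dal turns on (G1).
Xan: reached.
Dal: reached.
Syl: reached.
Esk: reached.
All 4 are reached.

4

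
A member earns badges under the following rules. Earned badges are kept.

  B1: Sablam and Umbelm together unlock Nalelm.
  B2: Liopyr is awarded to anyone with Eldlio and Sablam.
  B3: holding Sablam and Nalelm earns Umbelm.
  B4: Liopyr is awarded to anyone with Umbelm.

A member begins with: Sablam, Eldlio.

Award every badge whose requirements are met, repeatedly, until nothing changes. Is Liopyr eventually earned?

With Eldlio and Sablam, Liopyr is earned (B2).

Yes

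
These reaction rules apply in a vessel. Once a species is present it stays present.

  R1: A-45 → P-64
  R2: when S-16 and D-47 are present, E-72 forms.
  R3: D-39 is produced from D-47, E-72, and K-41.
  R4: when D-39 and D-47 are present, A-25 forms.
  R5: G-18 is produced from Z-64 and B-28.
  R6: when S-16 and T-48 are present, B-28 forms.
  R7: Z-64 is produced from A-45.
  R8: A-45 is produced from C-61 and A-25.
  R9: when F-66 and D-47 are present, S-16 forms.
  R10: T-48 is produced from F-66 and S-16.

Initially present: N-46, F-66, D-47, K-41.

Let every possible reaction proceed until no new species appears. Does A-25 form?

F-66 and D-47 present → S-16 forms (R9).
S-16 and D-47 present → E-72 forms (R2).
D-47, E-72, and K-41 present → D-39 forms (R3).
D-39 and D-47 present → A-25 forms (R4).

Yes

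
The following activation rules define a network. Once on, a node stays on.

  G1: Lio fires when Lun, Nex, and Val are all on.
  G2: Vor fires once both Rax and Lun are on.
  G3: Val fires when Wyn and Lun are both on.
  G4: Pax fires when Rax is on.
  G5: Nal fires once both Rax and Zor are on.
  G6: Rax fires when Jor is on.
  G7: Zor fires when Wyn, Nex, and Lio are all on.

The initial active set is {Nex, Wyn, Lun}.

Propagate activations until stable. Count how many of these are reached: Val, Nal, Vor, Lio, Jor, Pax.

2

G3: Wyn and Lun on → Val on.
Lun, Nex, and Val are on, so Lio fires (G1).
Val: reached.
Nal would need Rax and Zor (G5), but Rax never turns on.
Vor would need Rax and Lun (G2), but Rax never turns on.
Lio: reached.
No rule produces Jor, and it is not given.
Pax would need Rax (G4), but Rax never turns on.
Reached: Val and Lio — 2 of the 6.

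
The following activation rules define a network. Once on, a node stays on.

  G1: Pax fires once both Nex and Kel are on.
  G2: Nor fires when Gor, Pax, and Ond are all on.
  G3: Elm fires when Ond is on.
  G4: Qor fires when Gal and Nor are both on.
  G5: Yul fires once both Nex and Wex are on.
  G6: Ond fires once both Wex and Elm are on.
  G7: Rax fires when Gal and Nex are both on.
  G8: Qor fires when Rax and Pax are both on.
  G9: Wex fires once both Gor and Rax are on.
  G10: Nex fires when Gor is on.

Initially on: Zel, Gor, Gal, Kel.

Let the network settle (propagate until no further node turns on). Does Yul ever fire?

G10: Gor on → Nex on.
Gal and Nex are on, so Rax fires (G7).
G9: Gor and Rax on → Wex on.
G5: Nex and Wex on → Yul on.

Yes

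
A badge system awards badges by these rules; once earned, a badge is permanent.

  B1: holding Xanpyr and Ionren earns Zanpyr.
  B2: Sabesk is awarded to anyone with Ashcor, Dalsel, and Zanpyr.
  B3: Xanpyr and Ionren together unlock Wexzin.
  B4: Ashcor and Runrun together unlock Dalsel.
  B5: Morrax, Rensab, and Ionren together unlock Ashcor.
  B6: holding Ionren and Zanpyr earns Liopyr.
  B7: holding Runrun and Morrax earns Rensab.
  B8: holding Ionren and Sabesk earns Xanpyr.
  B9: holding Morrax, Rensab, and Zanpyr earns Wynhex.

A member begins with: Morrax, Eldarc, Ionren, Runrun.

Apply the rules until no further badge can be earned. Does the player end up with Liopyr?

No

Liopyr would need Ionren and Zanpyr (B6), but Zanpyr is never earned.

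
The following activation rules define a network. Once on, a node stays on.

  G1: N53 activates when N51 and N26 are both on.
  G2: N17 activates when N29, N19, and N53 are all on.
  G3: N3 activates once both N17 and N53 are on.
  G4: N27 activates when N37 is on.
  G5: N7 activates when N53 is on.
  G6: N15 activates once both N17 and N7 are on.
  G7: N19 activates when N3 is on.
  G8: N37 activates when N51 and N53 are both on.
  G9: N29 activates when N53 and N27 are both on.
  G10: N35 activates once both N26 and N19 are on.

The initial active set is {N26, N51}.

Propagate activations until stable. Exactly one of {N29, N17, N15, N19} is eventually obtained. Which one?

N29

N51 and N26 are on, so N53 activates (G1).
G8: N51 and N53 on → N37 on.
G4: N37 on → N27 on.
N53 and N27 are on, so N29 activates (G9).
N17 would need N29, N19, and N53 (G2), but N19 never turns on. N15 would need N17 and N7 (G6), but N17 never turns on. N19 would need N3 (G7), but N3 never turns on.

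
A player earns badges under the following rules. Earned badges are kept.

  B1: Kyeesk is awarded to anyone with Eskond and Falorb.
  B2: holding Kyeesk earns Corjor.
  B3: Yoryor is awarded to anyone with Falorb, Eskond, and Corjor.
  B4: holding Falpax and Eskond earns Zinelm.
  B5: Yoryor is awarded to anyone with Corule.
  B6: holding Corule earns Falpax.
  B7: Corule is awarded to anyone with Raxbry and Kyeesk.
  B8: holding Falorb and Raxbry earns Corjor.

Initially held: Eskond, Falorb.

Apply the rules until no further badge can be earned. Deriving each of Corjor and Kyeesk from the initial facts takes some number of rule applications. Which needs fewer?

Kyeesk: With Eskond and Falorb, Kyeesk is earned (B1). [1 rule application]
Corjor: With Eskond and Falorb, Kyeesk is earned (B1). With Kyeesk, Corjor is earned (B2). [2 rule applications]
Kyeesk needs fewer.

Kyeesk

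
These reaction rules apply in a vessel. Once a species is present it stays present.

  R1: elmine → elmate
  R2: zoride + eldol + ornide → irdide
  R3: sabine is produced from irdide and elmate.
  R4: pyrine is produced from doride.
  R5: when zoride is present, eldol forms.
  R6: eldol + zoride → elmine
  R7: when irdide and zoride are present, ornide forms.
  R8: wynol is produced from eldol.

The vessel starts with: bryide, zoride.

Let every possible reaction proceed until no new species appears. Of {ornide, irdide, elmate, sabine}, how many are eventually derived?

1

zoride present → eldol forms (R5).
eldol and zoride present → elmine forms (R6).
elmine present → elmate forms (R1).
ornide would need irdide and zoride (R7), but irdide never forms.
irdide would need zoride, eldol, and ornide (R2), but ornide never forms.
elmate: reached.
sabine would need irdide and elmate (R3), but irdide never forms.
Reached: elmate — 1 of the 4.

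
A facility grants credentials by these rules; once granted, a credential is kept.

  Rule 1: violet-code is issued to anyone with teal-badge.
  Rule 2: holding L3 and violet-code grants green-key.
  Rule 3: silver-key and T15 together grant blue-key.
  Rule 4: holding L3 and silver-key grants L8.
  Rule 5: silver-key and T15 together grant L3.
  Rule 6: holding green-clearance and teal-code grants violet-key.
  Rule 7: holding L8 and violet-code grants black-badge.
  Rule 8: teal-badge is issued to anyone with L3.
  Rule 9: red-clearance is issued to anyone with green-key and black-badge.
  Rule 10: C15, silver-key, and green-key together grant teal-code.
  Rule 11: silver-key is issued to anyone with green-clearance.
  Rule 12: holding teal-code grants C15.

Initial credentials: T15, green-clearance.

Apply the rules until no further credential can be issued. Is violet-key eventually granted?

violet-key would need green-clearance and teal-code (Rule 6), but teal-code is never granted.

No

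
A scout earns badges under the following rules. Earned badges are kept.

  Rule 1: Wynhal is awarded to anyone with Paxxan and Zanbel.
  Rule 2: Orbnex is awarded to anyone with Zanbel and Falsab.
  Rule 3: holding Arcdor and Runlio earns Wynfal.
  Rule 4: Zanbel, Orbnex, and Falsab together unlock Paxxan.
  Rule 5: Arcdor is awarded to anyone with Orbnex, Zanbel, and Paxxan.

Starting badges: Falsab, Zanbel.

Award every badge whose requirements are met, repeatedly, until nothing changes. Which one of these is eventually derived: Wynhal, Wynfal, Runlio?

Wynhal

With Zanbel and Falsab, Orbnex is earned (Rule 2).
With Zanbel, Orbnex, and Falsab, Paxxan is earned (Rule 4).
With Paxxan and Zanbel, Wynhal is earned (Rule 1).
No rule produces Runlio, and it is not given. Wynfal would need Arcdor and Runlio (Rule 3), but Runlio is never earned.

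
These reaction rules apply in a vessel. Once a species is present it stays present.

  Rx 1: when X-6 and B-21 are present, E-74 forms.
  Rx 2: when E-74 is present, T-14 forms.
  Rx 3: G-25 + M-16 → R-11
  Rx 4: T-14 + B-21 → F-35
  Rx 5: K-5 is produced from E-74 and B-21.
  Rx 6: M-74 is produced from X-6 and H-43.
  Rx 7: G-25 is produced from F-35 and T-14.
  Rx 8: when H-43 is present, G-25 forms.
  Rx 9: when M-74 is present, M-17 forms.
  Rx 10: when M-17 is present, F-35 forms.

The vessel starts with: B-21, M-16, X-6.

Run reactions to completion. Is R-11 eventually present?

Yes

X-6 and B-21 present → E-74 forms (Rx 1).
E-74 present → T-14 forms (Rx 2).
T-14 and B-21 present → F-35 forms (Rx 4).
F-35 and T-14 present → G-25 forms (Rx 7).
G-25 and M-16 present → R-11 forms (Rx 3).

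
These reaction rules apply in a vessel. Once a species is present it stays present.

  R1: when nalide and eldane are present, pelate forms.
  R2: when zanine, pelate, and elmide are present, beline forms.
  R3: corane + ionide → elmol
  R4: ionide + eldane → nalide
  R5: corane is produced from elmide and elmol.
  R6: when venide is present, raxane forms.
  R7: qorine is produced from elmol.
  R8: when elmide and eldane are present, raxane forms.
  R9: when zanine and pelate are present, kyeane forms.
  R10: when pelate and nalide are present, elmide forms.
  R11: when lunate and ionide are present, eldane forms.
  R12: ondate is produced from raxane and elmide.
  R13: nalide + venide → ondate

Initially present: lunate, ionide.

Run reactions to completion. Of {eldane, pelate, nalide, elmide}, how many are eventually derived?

4

lunate and ionide present → eldane forms (R11).
ionide and eldane present → nalide forms (R4).
nalide and eldane present → pelate forms (R1).
pelate and nalide present → elmide forms (R10).
eldane: reached.
pelate: reached.
nalide: reached.
elmide: reached.
All 4 are reached.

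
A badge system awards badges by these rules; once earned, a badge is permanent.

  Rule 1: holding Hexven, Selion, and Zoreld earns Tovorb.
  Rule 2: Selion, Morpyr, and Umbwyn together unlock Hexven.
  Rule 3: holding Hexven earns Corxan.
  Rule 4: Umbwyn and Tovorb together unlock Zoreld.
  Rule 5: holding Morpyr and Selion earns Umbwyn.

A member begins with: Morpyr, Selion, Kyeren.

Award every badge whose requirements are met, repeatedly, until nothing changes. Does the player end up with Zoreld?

Zoreld would need Umbwyn and Tovorb (Rule 4), but Tovorb is never earned.

No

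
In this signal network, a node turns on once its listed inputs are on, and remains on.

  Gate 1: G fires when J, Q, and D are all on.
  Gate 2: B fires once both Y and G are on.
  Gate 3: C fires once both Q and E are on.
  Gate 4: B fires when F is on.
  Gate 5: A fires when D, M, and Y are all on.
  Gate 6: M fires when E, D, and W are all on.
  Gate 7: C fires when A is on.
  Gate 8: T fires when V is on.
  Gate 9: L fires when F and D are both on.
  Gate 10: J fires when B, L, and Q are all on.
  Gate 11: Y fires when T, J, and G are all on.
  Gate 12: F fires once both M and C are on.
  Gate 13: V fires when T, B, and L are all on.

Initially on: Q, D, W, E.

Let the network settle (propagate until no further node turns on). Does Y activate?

No

Y would need T, J, and G (Gate 11), but T never turns on.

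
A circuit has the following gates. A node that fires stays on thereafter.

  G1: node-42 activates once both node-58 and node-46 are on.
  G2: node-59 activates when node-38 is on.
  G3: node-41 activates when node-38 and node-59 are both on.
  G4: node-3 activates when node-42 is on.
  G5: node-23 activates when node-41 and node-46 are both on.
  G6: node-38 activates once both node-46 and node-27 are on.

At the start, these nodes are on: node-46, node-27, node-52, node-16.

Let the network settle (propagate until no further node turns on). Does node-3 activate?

No

node-3 would need node-42 (G4), but node-42 never turns on.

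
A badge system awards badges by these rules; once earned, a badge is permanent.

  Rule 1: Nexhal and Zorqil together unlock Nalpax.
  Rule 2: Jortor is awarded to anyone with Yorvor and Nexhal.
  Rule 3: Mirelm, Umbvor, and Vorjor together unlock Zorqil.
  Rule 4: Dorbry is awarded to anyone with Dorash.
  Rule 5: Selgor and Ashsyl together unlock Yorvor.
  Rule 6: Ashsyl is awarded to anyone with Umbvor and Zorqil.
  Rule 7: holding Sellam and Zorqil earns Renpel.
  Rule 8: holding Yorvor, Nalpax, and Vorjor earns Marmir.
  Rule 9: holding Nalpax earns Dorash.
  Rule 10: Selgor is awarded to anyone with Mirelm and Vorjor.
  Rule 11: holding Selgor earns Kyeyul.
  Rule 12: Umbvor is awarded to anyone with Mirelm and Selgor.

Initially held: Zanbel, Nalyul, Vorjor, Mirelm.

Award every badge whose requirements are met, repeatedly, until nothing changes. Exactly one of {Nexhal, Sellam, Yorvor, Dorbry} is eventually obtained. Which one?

Yorvor

With Mirelm and Vorjor, Selgor is earned (Rule 10).
With Mirelm and Selgor, Umbvor is earned (Rule 12).
With Mirelm, Umbvor, and Vorjor, Zorqil is earned (Rule 3).
With Umbvor and Zorqil, Ashsyl is earned (Rule 6).
With Selgor and Ashsyl, Yorvor is earned (Rule 5).
No rule produces Nexhal, and it is not given. No rule produces Sellam, and it is not given. Dorbry would need Dorash (Rule 4), but Dorash is never earned.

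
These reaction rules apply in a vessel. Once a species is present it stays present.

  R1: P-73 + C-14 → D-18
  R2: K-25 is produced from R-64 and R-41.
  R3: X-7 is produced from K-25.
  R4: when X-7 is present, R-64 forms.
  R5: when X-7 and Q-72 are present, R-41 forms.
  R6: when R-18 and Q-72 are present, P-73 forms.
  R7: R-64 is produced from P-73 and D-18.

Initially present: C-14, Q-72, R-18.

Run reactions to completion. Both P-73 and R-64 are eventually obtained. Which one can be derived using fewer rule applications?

P-73: R-18 and Q-72 present → P-73 forms (R6). [1 rule application]
R-64: R-18 and Q-72 present → P-73 forms (R6). P-73 and C-14 present → D-18 forms (R1). P-73 and D-18 present → R-64 forms (R7). [3 rule applications]
P-73 needs fewer.

P-73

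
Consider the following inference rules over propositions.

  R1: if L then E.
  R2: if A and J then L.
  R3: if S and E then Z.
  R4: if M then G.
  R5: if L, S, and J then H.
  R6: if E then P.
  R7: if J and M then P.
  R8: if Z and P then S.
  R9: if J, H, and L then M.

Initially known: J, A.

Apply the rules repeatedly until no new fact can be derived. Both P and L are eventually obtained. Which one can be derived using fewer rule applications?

L

L: From A and J, R2 gives L. [1 rule application]
P: From A and J, R2 gives L. From L, R1 gives E. E holds, so P follows (R6). [3 rule applications]
L needs fewer.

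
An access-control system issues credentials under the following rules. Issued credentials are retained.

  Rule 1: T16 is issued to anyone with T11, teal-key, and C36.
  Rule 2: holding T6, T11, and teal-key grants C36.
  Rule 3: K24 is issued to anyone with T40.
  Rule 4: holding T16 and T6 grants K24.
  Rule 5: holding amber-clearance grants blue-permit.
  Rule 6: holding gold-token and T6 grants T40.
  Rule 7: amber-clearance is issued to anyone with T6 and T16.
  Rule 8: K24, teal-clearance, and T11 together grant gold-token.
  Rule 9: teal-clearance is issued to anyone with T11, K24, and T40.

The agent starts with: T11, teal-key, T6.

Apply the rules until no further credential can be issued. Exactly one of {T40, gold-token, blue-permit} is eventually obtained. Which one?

Holding T6, T11, and teal-key grants C36 (Rule 2).
Holding T11, teal-key, and C36 grants T16 (Rule 1).
Holding T6 and T16 grants amber-clearance (Rule 7).
Holding amber-clearance grants blue-permit (Rule 5).
gold-token would need K24, teal-clearance, and T11 (Rule 8), but teal-clearance is never granted. T40 would need gold-token and T6 (Rule 6), but gold-token is never granted.

blue-permit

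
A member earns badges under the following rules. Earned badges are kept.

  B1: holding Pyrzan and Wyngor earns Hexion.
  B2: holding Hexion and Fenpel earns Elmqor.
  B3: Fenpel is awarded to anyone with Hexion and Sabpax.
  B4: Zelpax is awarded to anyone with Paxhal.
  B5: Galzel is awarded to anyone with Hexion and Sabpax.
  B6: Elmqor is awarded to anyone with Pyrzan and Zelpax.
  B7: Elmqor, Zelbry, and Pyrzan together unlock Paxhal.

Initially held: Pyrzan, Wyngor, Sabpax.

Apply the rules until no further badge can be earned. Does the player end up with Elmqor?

With Pyrzan and Wyngor, Hexion is earned (B1).
With Hexion and Sabpax, Fenpel is earned (B3).
With Hexion and Fenpel, Elmqor is earned (B2).

Yes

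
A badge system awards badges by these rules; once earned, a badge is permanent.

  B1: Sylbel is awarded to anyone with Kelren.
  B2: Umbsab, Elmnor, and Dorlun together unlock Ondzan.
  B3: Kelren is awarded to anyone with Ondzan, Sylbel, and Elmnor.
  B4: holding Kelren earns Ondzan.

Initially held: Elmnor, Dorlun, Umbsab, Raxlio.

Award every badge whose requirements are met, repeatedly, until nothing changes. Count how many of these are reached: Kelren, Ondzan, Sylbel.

1

With Umbsab, Elmnor, and Dorlun, Ondzan is earned (B2).
Kelren would need Ondzan, Sylbel, and Elmnor (B3), but Sylbel is never earned.
Ondzan: reached.
Sylbel would need Kelren (B1), but Kelren is never earned.
Reached: Ondzan — 1 of the 3.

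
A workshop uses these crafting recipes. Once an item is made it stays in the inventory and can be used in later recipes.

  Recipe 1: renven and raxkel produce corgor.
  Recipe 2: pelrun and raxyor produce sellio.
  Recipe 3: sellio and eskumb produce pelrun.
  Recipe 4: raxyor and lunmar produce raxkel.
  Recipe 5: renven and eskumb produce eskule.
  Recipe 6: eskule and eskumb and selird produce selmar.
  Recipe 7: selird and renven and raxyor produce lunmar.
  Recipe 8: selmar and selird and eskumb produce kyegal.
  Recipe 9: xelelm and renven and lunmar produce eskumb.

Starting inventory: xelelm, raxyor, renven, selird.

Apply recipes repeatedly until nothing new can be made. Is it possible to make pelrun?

pelrun would need sellio and eskumb (Recipe 3), but sellio is never obtained.

No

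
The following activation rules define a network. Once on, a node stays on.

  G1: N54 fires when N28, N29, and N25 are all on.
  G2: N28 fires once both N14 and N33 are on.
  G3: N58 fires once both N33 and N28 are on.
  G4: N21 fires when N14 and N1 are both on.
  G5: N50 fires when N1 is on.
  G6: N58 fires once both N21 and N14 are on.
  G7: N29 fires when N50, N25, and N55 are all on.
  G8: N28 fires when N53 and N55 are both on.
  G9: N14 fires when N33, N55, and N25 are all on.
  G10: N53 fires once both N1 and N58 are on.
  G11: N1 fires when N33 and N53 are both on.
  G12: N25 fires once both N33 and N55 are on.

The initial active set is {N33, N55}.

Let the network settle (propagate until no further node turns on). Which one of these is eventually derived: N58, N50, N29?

N58

G12: N33 and N55 on → N25 on.
G9: N33, N55, and N25 on → N14 on.
G2: N14 and N33 on → N28 on.
G3: N33 and N28 on → N58 on.
N29 would need N50, N25, and N55 (G7), but N50 never turns on. N50 would need N1 (G5), but N1 never turns on.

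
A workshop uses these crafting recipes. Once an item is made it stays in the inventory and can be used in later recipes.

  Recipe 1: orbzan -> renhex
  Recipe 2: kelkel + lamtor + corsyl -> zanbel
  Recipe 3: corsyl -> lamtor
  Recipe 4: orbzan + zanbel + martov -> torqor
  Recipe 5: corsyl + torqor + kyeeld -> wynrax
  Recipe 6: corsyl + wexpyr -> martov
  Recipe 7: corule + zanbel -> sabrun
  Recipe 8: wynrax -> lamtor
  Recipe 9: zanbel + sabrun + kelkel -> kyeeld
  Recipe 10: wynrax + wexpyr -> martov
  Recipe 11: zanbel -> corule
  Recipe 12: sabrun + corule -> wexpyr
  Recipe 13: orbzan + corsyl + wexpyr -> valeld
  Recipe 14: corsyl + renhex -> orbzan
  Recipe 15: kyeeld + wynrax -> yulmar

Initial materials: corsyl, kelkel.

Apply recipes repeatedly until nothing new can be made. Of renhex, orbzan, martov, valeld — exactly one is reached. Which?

martov

corsyl -> lamtor (Recipe 3).
kelkel + lamtor + corsyl -> zanbel (Recipe 2).
zanbel -> corule (Recipe 11).
corule + zanbel -> sabrun (Recipe 7).
Using Recipe 12, sabrun and corule make wexpyr.
Using Recipe 6, corsyl and wexpyr make martov.
renhex would need orbzan (Recipe 1), but orbzan is never obtained. orbzan would need corsyl and renhex (Recipe 14), but renhex is never obtained. valeld would need orbzan, corsyl, and wexpyr (Recipe 13), but orbzan is never obtained.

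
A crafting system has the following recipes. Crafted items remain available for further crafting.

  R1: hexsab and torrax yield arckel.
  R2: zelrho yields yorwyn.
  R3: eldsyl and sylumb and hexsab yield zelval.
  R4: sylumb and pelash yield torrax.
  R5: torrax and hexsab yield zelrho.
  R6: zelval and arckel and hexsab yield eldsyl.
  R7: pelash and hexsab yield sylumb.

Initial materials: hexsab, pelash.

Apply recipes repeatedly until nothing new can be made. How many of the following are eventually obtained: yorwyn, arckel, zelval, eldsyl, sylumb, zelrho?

4

Using R7, pelash and hexsab make sylumb.
Using R4, sylumb and pelash make torrax.
hexsab and torrax → arckel (R1).
Using R5, torrax and hexsab make zelrho.
zelrho → yorwyn (R2).
yorwyn: reached.
arckel: reached.
zelval would need eldsyl, sylumb, and hexsab (R3), but eldsyl is never obtained.
eldsyl would need zelval, arckel, and hexsab (R6), but zelval is never obtained.
sylumb: reached.
zelrho: reached.
Reached: yorwyn, arckel, sylumb, and zelrho — 4 of the 6.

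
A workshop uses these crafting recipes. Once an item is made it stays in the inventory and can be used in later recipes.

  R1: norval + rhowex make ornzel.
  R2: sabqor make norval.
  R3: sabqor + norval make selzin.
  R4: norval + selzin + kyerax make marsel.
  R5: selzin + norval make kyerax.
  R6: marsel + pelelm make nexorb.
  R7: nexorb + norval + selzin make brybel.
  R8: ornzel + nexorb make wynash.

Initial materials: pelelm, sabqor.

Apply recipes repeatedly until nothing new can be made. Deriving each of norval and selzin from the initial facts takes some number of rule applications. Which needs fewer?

norval

norval: Using R2, sabqor makes norval. [1 rule application]
selzin: Using R2, sabqor makes norval. Using R3, sabqor and norval make selzin. [2 rule applications]
norval needs fewer.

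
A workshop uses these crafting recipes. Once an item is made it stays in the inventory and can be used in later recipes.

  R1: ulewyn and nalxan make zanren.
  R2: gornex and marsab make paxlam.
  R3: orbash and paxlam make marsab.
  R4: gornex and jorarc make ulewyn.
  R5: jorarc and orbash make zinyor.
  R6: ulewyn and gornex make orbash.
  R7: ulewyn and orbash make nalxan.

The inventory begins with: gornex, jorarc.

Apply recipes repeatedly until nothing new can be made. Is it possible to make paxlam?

paxlam would need gornex and marsab (R2), but marsab is never obtained.

No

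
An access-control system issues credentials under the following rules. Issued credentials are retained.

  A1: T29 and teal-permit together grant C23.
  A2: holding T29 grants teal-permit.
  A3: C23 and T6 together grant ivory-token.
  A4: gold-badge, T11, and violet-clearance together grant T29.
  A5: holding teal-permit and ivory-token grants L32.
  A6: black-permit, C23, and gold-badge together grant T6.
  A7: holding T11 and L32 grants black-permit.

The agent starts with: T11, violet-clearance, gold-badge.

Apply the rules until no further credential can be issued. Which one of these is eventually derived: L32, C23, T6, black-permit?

Holding gold-badge, T11, and violet-clearance grants T29 (A4).
Holding T29 grants teal-permit (A2).
Holding T29 and teal-permit grants C23 (A1).
black-permit would need T11 and L32 (A7), but L32 is never granted. L32 would need teal-permit and ivory-token (A5), but ivory-token is never granted. T6 would need black-permit, C23, and gold-badge (A6), but black-permit is never granted.

C23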